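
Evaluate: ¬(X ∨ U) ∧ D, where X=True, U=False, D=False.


X = True, U = False, D = False
Expression: ¬(X ∨ U) ∧ D
Step 1: X ∨ U = True OR False = True
Step 2: ¬(X ∨ U) = NOT True = False
Step 3: (False) ∧ D = False AND False = False

False


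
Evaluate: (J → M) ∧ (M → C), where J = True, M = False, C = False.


J = True, M = False, C = False
Step 1: J → M is false only when J=True and M=False. Result: False
Step 2: M → C is false only when M=True and C=False. Result: True
Step 3: False ∧ True = False

False


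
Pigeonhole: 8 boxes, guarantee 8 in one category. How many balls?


Pigeonhole: to guarantee k in one of n categories, need (k-1)×n + 1.
k = 8, n = 8
Minimum = (8-1) × 8 + 1 = 7 × 8 + 1

57


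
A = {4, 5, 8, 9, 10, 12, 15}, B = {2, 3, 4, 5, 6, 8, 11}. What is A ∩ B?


A = {4, 5, 8, 9, 10, 12, 15}
B = {2, 3, 4, 5, 6, 8, 11}
Operation: intersection
Elements in both: 4, 5, 8

{4, 5, 8}


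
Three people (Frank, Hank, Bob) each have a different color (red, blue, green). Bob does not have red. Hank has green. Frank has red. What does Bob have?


From clues:
  Frank → red
  Hank → green
By elimination, Bob gets the remaining.

blue


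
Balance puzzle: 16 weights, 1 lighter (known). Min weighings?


Each weighing has 3 outcomes (left heavy / balance / right heavy), so k weighings distinguish at most 3^k cases; splitting into three near-equal groups achieves this.
Need 3^k ≥ 16: 3^2 = 9 < 16 ≤ 3^3 = 27
k = ⌈log₃(16)⌉ = 3

3


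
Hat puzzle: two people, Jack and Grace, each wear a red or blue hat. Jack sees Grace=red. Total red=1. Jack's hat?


Total red = 1, Grace = red
Red accounted for: 1
Remaining for Jack: 0
Jack's hat is blue.

blue


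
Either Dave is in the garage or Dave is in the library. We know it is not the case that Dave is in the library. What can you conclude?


Disjunctive syllogism: P ∨ Q, ¬P ⊢ Q
Disjunction: Dave is in the garage ∨ Dave is in the library
We know it is not the case that Dave is in the library.
By disjunctive syllogism, the other disjunct must be true.

Dave is in the garage


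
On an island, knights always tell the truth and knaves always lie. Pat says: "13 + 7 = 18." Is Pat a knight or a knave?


Statement: "13 + 7 = 18."
Actual: 13 + 7 = 20
Claimed: 18
Statement is FALSE → Pat lies → Knave

Knave


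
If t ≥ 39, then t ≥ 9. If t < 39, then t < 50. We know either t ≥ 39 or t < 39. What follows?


Constructive dilemma: (P → Q) ∧ (R → S), P ∨ R ⊢ Q ∨ S
Premise 1: t ≥ 39 → t ≥ 9
Premise 2: t < 39 → t < 50
Premise 3: t ≥ 39 ∨ t < 39
Case 1: Assuming t ≥ 39, then by Premise 1, t ≥ 9.
Case 2: Assuming t < 39, then by Premise 2, t < 50.
Since one of t ≥ 39 or t < 39 must hold, we get t ≥ 9 or t < 50.

t ≥ 9 or t < 50.


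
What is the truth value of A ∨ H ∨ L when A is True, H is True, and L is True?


A = True, H = True, L = True
Step 1: A ∨ H = True OR True = True
Step 2: True ∨ L = True OR True = True
OR is true when at least one operand is true.

True


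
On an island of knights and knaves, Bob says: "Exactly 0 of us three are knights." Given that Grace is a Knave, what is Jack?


Bob claims exactly 0 knights among Bob, Grace, Jack.
Given: Grace is a Knave.

Case 1: Bob is a Knight (tells truth)
  Then exactly 0 of the three are knights.
  Counting Bob, Grace: 1 knight(s) so far. Need -1 more → impossible.
Case 2: Bob is a Knave (lies)
  Then the count is NOT 0.
  If Jack = Knave, count = 0 = 0 → claim would be true, contradicts lie.
  If Jack = Knight, count = 1 ≠ 0 → lie confirmed ✓

Jack is a Knight.

Knight


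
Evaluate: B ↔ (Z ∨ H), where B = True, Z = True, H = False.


B = True, Z = True, H = False
Step 1: Z ∨ H = True OR False = True
Step 2: B ↔ (True): true when both sides have same truth value.
Result: True ↔ True = True

True


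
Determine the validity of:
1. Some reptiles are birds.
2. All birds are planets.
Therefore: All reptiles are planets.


Premise 1: Some reptiles are birds.
Premise 2: All birds are planets.
Conclusion: All reptiles are planets.
Fallacy: illicit minor. The minor term (reptiles) is distributed in the conclusion ('All reptiles ...') but undistributed in its premise ('Some reptiles are birds' doesn't cover all reptiles).
Only 'Some reptiles are planets' follows, not 'All'.

Invalid


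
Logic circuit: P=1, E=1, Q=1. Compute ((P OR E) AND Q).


P OR E = 1|1 = 1
1 AND 1 = 1

1


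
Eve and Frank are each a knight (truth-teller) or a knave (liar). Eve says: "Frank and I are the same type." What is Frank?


Eve says: "Frank and I are the same type."
Case 1: Eve is a Knight (truth-teller)
  Statement is true → they ARE the same → Frank is also a Knight
Case 2: Eve is a Knave (liar)
  Statement is false → they are NOT the same → Frank is a Knight
In both cases, Frank is a Knight.

Knight


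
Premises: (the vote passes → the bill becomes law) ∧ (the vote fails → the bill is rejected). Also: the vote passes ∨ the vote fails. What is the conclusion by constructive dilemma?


Constructive dilemma: (P → Q) ∧ (R → S), P ∨ R ⊢ Q ∨ S
Premise 1: the vote passes → the bill becomes law
Premise 2: the vote fails → the bill is rejected
Premise 3: the vote passes ∨ the vote fails
Case 1: Assuming the vote passes, then by Premise 1, the bill becomes law.
Case 2: Assuming the vote fails, then by Premise 2, the bill is rejected.
Since one of the vote passes or the vote fails must hold, we get the bill becomes law or the bill is rejected.

The bill becomes law or the bill is rejected.


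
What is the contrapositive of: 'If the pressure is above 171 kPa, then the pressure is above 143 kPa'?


Original: If the pressure is above 171 kPa, then the pressure is above 143 kPa
Contrapositive: If ¬Q, then ¬P
Negate Q: not (the pressure is above 143 kPa)
Negate P: not (the pressure is above 171 kPa)

If not (the pressure is above 143 kPa), then not (the pressure is above 171 kPa).


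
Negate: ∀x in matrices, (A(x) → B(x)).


Original: ∀x (A(x) → B(x))
Rule: ¬∀→∃, ¬∃→∀, negate predicate.
Negation: ∃x (A(x) ∧ ¬B(x))

∃x (A(x) ∧ ¬B(x))


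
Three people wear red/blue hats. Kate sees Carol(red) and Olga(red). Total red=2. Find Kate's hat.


Total red = 2, seen red = 2
Own red = 2 - 2 = 0
Kate's hat is blue.

blue


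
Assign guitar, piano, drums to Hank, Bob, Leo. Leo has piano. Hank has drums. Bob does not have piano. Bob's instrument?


From clues:
  Leo → piano
  Hank → drums
By elimination, Bob gets the remaining.

guitar


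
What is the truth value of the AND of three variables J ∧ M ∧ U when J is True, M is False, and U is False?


J = True, M = False, U = False
Step 1: J ∧ M = True AND False = False
Step 2: (False) ∧ U = (False) AND False = False
AND is true only when ALL operands are true.

False


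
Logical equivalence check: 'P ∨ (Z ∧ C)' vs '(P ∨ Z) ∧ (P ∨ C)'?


Expression 1: P ∨ (Z ∧ C)
Expression 2: (P ∨ Z) ∧ (P ∨ C)
Truth table (P Z C | Expr1 Expr2):
  T T T |   T     T
  T T F |   T     T
  T F T |   T     T
  T F F |   T     T
  F T T |   T     T
  F T F |   F     F
  F F T |   F     F
  F F F |   F     F
All 8 rows agree, so the expressions are logically equivalent.

Yes


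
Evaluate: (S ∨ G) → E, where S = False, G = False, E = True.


S = False, G = False, E = True
Step 1: S ∨ G = False OR False = False
Step 2: (False) → E: false only when antecedent=True and E=False.
Result: True

True


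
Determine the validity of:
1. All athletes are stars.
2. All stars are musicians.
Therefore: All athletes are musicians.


Premise 1: All athletes are stars.
Premise 2: All stars are musicians.
Conclusion: All athletes are musicians.
Barbara syllogism (AAA-1): All A are B, All B are C → All A are C.
Middle term (stars) distributed in premise 2.

Valid


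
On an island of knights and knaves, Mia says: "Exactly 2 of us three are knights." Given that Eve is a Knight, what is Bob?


Mia claims exactly 2 knights among Mia, Eve, Bob.
Given: Eve is a Knight.

Case 1: Mia is a Knight (tells truth)
  Then exactly 2 of the three are knights.
  Counting Mia, Eve: 2 knight(s) so far. Need 0 more → Bob = Knave.
Case 2: Mia is a Knave (lies)
  Then the count is NOT 2.
  If Bob = Knight, count = 2 = 2 → claim would be true, contradicts lie.
  If Bob = Knave, count = 1 ≠ 2 → lie confirmed ✓

Bob is a Knave.

Knave


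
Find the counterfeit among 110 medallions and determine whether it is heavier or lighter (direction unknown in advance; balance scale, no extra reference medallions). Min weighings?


Let n = 110. 220 possibilities (n medallions × lighter/heavier); each weighing has 3 outcomes.
Bound for k weighings: say the first weighing puts j medallions on each pan. If it tips, the 2j weighed medallions remain suspects (each with a known direction) and k-1 weighings give 3^(k-1) outcomes; 3^(k-1) is odd, so 2j ≤ 3^(k-1) - 1. If it balances, the n - 2j unweighed medallions remain with direction unknown: 2(n - 2j) ≤ 3^(k-1) - 1 by the same parity argument. Adding, n ≤ (3^(k-1) - 1) + (3^(k-1) - 1)/2 = (3^k - 3)/2, and the classical three-group strategy achieves this (3 medallions in 2 weighings, 12 in 3, 39 in 4, 120 in 5).
So we need the smallest k with (3^k - 3)/2 ≥ 110.
k = 4: (3^4 - 3)/2 = 39 < 110 ✗
k = 5: (3^5 - 3)/2 = 120 ≥ 110 ✓

5


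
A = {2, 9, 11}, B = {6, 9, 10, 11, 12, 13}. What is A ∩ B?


A = {2, 9, 11}
B = {6, 9, 10, 11, 12, 13}
Operation: intersection
Elements in both: 9, 11

{9, 11}


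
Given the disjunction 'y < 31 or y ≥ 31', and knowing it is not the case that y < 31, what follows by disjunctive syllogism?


Disjunctive syllogism: P ∨ Q, ¬P ⊢ Q
Disjunction: y < 31 ∨ y ≥ 31
We know it is not the case that y < 31.
By disjunctive syllogism, the other disjunct must be true.

y ≥ 31


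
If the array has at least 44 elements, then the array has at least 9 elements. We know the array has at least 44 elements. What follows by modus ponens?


Modus ponens: P → Q, P ⊢ Q
P: the array has at least 44 elements
Q: the array has at least 9 elements
We have P → Q and P is true.
By modus ponens, Q must be true.

The array has at least 9 elements


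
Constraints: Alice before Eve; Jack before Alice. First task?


Constraints: Alice before Eve; Jack before Alice
The first task can have nothing scheduled before it, so it must never appear on the right of a 'before'.
Tasks appearing after some 'before': Eve, Alice.
The only task not in that list is Jack → it is first.

Jack


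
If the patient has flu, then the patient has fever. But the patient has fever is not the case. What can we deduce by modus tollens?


Modus tollens: P → Q, ¬Q ⊢ ¬P
P: the patient has flu
Q: the patient has fever
We have P → Q and Q is false.
By modus tollens, P must be false.

It is not the case that the patient has flu


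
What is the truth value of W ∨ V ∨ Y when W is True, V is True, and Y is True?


W = True, V = True, Y = True
Step 1: W ∨ V = True OR True = True
Step 2: True ∨ Y = True OR True = True
OR is true when at least one operand is true.

True


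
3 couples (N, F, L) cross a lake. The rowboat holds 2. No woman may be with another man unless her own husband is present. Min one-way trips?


Label couples N, F, L (H = husband, W = wife).
Counting alone: 6 people, the rowboat carries 2 and someone must bring it back, so each round trip nets at most +1 on the far side until the last crossing → at least 9 trips. The jealousy constraint makes 9 impossible; the shortest valid schedule has 11:
1. WN+WF →  (far: WN,WF; near: HN,HF,HL,WL)
2. WN ←       (far: WF; near: HN,HF,HL,WN,WL)
3. WN+WL →  (far: WN,WF,WL; near: HN,HF,HL)
4. WN ←       (far: WF,WL; near: HN,HF,HL,WN)
5. HF+HL →  (far: HF,WF,HL,WL; near: HN,WN)
6. HF+WF ←  (far: HL,WL; near: HN,WN,HF,WF)
7. HN+HF →  (far: HN,HF,HL,WL; near: WN,WF)
8. WL ←       (far: HN,HF,HL; near: WN,WF,WL)
9. WN+WF →  (far: HN,WN,HF,WF,HL; near: WL)
10. HL ←      (far: HN,WN,HF,WF; near: HL,WL)
11. HL+WL → (far: all six; near: empty)
In every state each wife is either with her husband or with no other man.
Minimum trips = 11

11


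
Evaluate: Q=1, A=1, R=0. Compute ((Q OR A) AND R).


Q OR A = 1|1 = 1
1 AND 0 = 0

0


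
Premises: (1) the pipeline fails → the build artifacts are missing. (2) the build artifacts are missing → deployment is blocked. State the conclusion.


Hypothetical syllogism: P → Q, Q → R ⊢ P → R
Premise 1: the pipeline fails → the build artifacts are missing
Premise 2: the build artifacts are missing → deployment is blocked
Chain the implications: the middle term (the build artifacts are missing) links the two.
Conclusion: If the pipeline fails, then deployment is blocked.

If the pipeline fails, then deployment is blocked.


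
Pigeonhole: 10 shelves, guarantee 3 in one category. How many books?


Pigeonhole: to guarantee k in one of n categories, need (k-1)×n + 1.
k = 3, n = 10
Minimum = (3-1) × 10 + 1 = 2 × 10 + 1

21


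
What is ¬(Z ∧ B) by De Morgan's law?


De Morgan's law: ¬(P ∧ Q) ≡ ¬P ∨ ¬Q
¬(Z ∧ B) = ¬Z ∨ ¬B

¬Z ∨ ¬B


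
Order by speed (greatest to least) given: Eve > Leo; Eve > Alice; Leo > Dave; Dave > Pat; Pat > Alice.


Constraints: Eve > Leo; Eve > Alice; Leo > Dave; Dave > Pat; Pat > Alice
Method: at each step, the next-highest is the one remaining person who never appears on the smaller side of a constraint between remaining people.
  Step 1: remaining {Leo, Alice, Eve, Dave, Pat}; on the smaller side: {Leo, Alice, Dave, Pat} → Eve is next (Eve > Leo; Eve > Alice).
  Step 2: remaining {Leo, Alice, Dave, Pat}; on the smaller side: {Alice, Dave, Pat} → Leo is next (Leo > Dave).
  Step 3: remaining {Alice, Dave, Pat}; on the smaller side: {Alice, Pat} → Dave is next (Dave > Pat).
  Step 4: remaining {Alice, Pat}; on the smaller side: {Alice} → Pat is next (Pat > Alice).
  Step 5: only Alice remains → lowest.
Final ranking (highest to lowest):

Eve > Leo > Dave > Pat > Alice


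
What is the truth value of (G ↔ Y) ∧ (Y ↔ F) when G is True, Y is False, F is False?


G = True, Y = False, F = False
Step 1: G ↔ Y is true when G and Y have the same value. Result: False
Step 2: Y ↔ F is true when Y and F have the same value. Result: True
Step 3: False ∧ True = False

False


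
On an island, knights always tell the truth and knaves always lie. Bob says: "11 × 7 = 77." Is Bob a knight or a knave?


Statement: "11 × 7 = 77."
Actual: 11 × 7 = 77
Claimed: 77
Statement is TRUE → Bob tells the truth → Knight

Knight


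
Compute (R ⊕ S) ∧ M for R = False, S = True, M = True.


R = False, S = True, M = True
Step 1: R ⊕ S = False XOR True = True
Step 2: True ∧ M = True AND True = True
XOR true when exactly one of R,S is true; then AND with M.

True


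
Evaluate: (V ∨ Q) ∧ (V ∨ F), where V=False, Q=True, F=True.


V = False, Q = True, F = True
Expression: (V ∨ Q) ∧ (V ∨ F)
Step 1: V ∨ Q = False OR True = True
Step 2: V ∨ F = False OR True = True
Step 3: (True) ∧ (True) = True AND True = True

True


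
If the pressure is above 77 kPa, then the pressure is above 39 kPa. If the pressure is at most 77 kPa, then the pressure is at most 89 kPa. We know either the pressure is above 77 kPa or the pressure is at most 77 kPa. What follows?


Constructive dilemma: (P → Q) ∧ (R → S), P ∨ R ⊢ Q ∨ S
Premise 1: the pressure is above 77 kPa → the pressure is above 39 kPa
Premise 2: the pressure is at most 77 kPa → the pressure is at most 89 kPa
Premise 3: the pressure is above 77 kPa ∨ the pressure is at most 77 kPa
Case 1: Assuming the pressure is above 77 kPa, then by Premise 1, the pressure is above 39 kPa.
Case 2: Assuming the pressure is at most 77 kPa, then by Premise 2, the pressure is at most 89 kPa.
Since one of the pressure is above 77 kPa or the pressure is at most 77 kPa must hold, we get the pressure is above 39 kPa or the pressure is at most 89 kPa.

The pressure is above 39 kPa or the pressure is at most 89 kPa.


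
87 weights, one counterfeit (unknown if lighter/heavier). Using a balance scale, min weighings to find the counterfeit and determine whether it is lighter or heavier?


Let n = 87. 174 possibilities (n weights × lighter/heavier); each weighing has 3 outcomes.
Bound for k weighings: say the first weighing puts j weights on each pan. If it tips, the 2j weighed weights remain suspects (each with a known direction) and k-1 weighings give 3^(k-1) outcomes; 3^(k-1) is odd, so 2j ≤ 3^(k-1) - 1. If it balances, the n - 2j unweighed weights remain with direction unknown: 2(n - 2j) ≤ 3^(k-1) - 1 by the same parity argument. Adding, n ≤ (3^(k-1) - 1) + (3^(k-1) - 1)/2 = (3^k - 3)/2, and the classical three-group strategy achieves this (3 weights in 2 weighings, 12 in 3, 39 in 4, 120 in 5).
So we need the smallest k with (3^k - 3)/2 ≥ 87.
k = 4: (3^4 - 3)/2 = 39 < 87 ✗
k = 5: (3^5 - 3)/2 = 120 ≥ 87 ✓

5


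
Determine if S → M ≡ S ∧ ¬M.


Expression 1: S → M
Expression 2: S ∧ ¬M
Truth table (S M | Expr1 Expr2):
  T T |   T     F   ← differ
  T F |   F     T   ← differ
  F T |   T     F   ← differ
  F F |   T     F   ← differ
Counterexample: S=T, M=T gives Expr1 = T but Expr2 = F, so the expressions are NOT logically equivalent.

No


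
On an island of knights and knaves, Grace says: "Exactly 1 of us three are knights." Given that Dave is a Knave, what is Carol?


Grace claims exactly 1 knights among Grace, Dave, Carol.
Given: Dave is a Knave.

Case 1: Grace is a Knight (tells truth)
  Then exactly 1 of the three are knights.
  Counting Grace, Dave: 1 knight(s) so far. Need 0 more → Carol = Knave.
Case 2: Grace is a Knave (lies)
  Then the count is NOT 1.
  If Carol = Knight, count = 1 = 1 → claim would be true, contradicts lie.
  If Carol = Knave, count = 0 ≠ 1 → lie confirmed ✓

Carol is a Knave.

Knave


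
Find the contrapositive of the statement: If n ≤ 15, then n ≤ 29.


Original: If n ≤ 15, then n ≤ 29
Contrapositive: If ¬Q, then ¬P
Negate Q: not (n ≤ 29)
Negate P: not (n ≤ 15)

If not (n ≤ 29), then not (n ≤ 15).


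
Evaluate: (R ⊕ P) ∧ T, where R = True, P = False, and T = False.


R = True, P = False, T = False
Step 1: R ⊕ P = True XOR False = True
Step 2: True ∧ T = True AND False = False
XOR true when exactly one of R,P is true; then AND with T.

False


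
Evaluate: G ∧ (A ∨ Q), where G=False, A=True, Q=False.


G = False, A = True, Q = False
Expression: G ∧ (A ∨ Q)
Step 1: A ∨ Q = True OR False = True
Step 2: G ∧ (True) = False AND True = False

False


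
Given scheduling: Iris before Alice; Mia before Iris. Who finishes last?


Constraints: Iris before Alice; Mia before Iris
The last task can have nothing scheduled after it, so it must never appear on the left of a 'before'.
Tasks appearing before some other task: Iris, Mia.
The only task not in that list is Alice → it is last.

Alice


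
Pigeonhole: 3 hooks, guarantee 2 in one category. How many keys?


Pigeonhole: to guarantee k in one of n categories, need (k-1)×n + 1.
k = 2, n = 3
Minimum = (2-1) × 3 + 1 = 1 × 3 + 1

4


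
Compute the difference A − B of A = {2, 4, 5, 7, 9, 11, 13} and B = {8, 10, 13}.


A = {2, 4, 5, 7, 9, 11, 13}
B = {8, 10, 13}
Operation: difference A − B
In A but not B: 2, 4, 5, 7, 9, 11

{2, 4, 5, 7, 9, 11}


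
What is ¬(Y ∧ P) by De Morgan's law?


De Morgan's law: ¬(P ∧ Q) ≡ ¬P ∨ ¬Q
¬(Y ∧ P) = ¬Y ∨ ¬P

¬Y ∨ ¬P


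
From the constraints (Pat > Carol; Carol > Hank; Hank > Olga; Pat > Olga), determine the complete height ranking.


Constraints: Pat > Carol; Carol > Hank; Hank > Olga; Pat > Olga
Method: at each step, the next-highest is the one remaining person who never appears on the smaller side of a constraint between remaining people.
  Step 1: remaining {Pat, Olga, Carol, Hank}; on the smaller side: {Olga, Carol, Hank} → Pat is next (Pat > Carol; Pat > Olga).
  Step 2: remaining {Olga, Carol, Hank}; on the smaller side: {Olga, Hank} → Carol is next (Carol > Hank).
  Step 3: remaining {Olga, Hank}; on the smaller side: {Olga} → Hank is next (Hank > Olga).
  Step 4: only Olga remains → lowest.
Final ranking (highest to lowest):

Pat > Carol > Hank > Olga


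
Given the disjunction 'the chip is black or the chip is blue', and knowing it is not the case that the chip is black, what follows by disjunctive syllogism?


Disjunctive syllogism: P ∨ Q, ¬P ⊢ Q
Disjunction: the chip is black ∨ the chip is blue
We know it is not the case that the chip is black.
By disjunctive syllogism, the other disjunct must be true.

The chip is blue


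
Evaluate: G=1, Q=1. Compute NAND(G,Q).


G AND Q = 1
NOT(1) = 0

0


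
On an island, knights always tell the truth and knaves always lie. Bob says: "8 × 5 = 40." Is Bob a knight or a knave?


Statement: "8 × 5 = 40."
Actual: 8 × 5 = 40
Claimed: 40
Statement is TRUE → Bob tells the truth → Knight

Knight


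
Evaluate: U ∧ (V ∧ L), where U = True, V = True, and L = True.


U = True, V = True, L = True
Step 1: V ∧ L = True AND True = True
Step 2: U ∧ True = True AND True = True
AND is true only when ALL operands are true.

True


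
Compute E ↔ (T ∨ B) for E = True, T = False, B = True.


E = True, T = False, B = True
Step 1: T ∨ B = False OR True = True
Step 2: E ↔ (True): true when both sides have same truth value.
Result: True ↔ True = True

True


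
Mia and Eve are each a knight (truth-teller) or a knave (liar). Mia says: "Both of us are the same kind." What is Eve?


Mia says: "Both of us are the same kind."
Case 1: Mia is a Knight (truth-teller)
  Statement is true → they ARE the same → Eve is also a Knight
Case 2: Mia is a Knave (liar)
  Statement is false → they are NOT the same → Eve is a Knight
In both cases, Eve is a Knight.

Knight


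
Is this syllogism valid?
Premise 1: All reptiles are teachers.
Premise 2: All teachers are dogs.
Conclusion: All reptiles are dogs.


Premise 1: All reptiles are teachers.
Premise 2: All teachers are dogs.
Conclusion: All reptiles are dogs.
Barbara syllogism (AAA-1): All A are B, All B are C → All A are C.
Middle term (teachers) distributed in premise 2.

Valid


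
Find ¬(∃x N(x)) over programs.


Original: ∃x N(x)
Rule: ¬∀→∃, ¬∃→∀, negate predicate.
Negation: ∀x ¬N(x)

∀x ¬N(x)


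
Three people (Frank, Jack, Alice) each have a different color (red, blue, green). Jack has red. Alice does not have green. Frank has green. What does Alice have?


From clues:
  Frank → green
  Jack → red
By elimination, Alice gets the remaining.

blue


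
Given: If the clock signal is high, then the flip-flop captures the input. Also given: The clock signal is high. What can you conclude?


Modus ponens: P → Q, P ⊢ Q
P: the clock signal is high
Q: the flip-flop captures the input
We have P → Q and P is true.
By modus ponens, Q must be true.

The flip-flop captures the input


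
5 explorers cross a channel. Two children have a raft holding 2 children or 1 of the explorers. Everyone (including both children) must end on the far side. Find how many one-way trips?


Per crossing of one of the explorers: children→, one←, one of the explorers→, one← = 4 trips
5 × 4 = 20, + 1 final children→ = 21
Minimum trips = 21

21


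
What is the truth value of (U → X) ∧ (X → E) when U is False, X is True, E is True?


U = False, X = True, E = True
Step 1: U → X is false only when U=True and X=False. Result: True
Step 2: X → E is false only when X=True and E=False. Result: True
Step 3: True ∧ True = True

True


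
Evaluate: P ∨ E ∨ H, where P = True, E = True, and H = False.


P = True, E = True, H = False
Step 1: P ∨ E = True OR True = True
Step 2: True ∨ H = True OR False = True
OR is true when at least one operand is true.

True


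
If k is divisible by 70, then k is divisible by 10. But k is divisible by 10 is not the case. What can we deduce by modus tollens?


Modus tollens: P → Q, ¬Q ⊢ ¬P
P: k is divisible by 70
Q: k is divisible by 10
We have P → Q and Q is false.
By modus tollens, P must be false.

It is not the case that k is divisible by 70


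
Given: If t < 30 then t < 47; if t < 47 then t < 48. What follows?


Hypothetical syllogism: P → Q, Q → R ⊢ P → R
Premise 1: t < 30 → t < 47
Premise 2: t < 47 → t < 48
Chain the implications: the middle term (t < 47) links the two.
Conclusion: If t < 30, then t < 48.

If t < 30, then t < 48.


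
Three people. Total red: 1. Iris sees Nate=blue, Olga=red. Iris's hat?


Total red = 1, seen red = 1
Own red = 1 - 1 = 0
Iris's hat is blue.

blue


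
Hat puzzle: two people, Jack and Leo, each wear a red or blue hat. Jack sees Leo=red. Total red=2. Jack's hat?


Total red = 2, Leo = red
Red accounted for: 1
Remaining for Jack: 1
Jack's hat is red.

red


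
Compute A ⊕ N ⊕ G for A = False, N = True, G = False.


A = False, N = True, G = False
Step 1: A ⊕ N = False XOR True = True
Step 2: True ⊕ G = True XOR False = True
XOR is true when an odd number of operands are true.

True


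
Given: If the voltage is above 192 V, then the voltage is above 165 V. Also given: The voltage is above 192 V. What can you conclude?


Modus ponens: P → Q, P ⊢ Q
P: the voltage is above 192 V
Q: the voltage is above 165 V
We have P → Q and P is true.
By modus ponens, Q must be true.

The voltage is above 165 V


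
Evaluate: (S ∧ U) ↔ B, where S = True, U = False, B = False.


S = True, U = False, B = False
Step 1: S ∧ U = True AND False = False
Step 2: (False) ↔ B: true when both sides have same truth value.
Result: False ↔ False = True

True


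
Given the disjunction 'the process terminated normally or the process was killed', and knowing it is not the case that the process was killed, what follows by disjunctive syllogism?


Disjunctive syllogism: P ∨ Q, ¬P ⊢ Q
Disjunction: the process terminated normally ∨ the process was killed
We know it is not the case that the process was killed.
By disjunctive syllogism, the other disjunct must be true.

The process terminated normally


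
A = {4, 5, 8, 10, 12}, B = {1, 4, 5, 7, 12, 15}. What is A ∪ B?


A = {4, 5, 8, 10, 12}
B = {1, 4, 5, 7, 12, 15}
Operation: union
All elements combined: 1, 4, 5, 7, 8, 10, 12, 15

{1, 4, 5, 7, 8, 10, 12, 15}


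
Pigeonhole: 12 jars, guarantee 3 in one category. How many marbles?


Pigeonhole: to guarantee k in one of n categories, need (k-1)×n + 1.
k = 3, n = 12
Minimum = (3-1) × 12 + 1 = 2 × 12 + 1

25


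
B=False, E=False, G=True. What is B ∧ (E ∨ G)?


B = False, E = False, G = True
Expression: B ∧ (E ∨ G)
Step 1: E ∨ G = False OR True = True
Step 2: B ∧ (True) = False AND True = False

False


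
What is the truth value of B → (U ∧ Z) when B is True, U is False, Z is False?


B = True, U = False, Z = False
Step 1: U ∧ Z = False AND False = False
Step 2: B → (False): false only when B=True and consequent=False.
Result: False

False


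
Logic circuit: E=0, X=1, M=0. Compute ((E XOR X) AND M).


E XOR X = 0^1 = 1
1 AND 0 = 0

0


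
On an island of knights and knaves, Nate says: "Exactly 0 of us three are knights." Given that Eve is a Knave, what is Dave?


Nate claims exactly 0 knights among Nate, Eve, Dave.
Given: Eve is a Knave.

Case 1: Nate is a Knight (tells truth)
  Then exactly 0 of the three are knights.
  Counting Nate, Eve: 1 knight(s) so far. Need -1 more → impossible.
Case 2: Nate is a Knave (lies)
  Then the count is NOT 0.
  If Dave = Knave, count = 0 = 0 → claim would be true, contradicts lie.
  If Dave = Knight, count = 1 ≠ 0 → lie confirmed ✓

Dave is a Knight.

Knight


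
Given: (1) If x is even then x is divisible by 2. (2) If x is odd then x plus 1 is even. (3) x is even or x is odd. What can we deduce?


Constructive dilemma: (P → Q) ∧ (R → S), P ∨ R ⊢ Q ∨ S
Premise 1: x is even → x is divisible by 2
Premise 2: x is odd → x plus 1 is even
Premise 3: x is even ∨ x is odd
Case 1: Assuming x is even, then by Premise 1, x is divisible by 2.
Case 2: Assuming x is odd, then by Premise 2, x plus 1 is even.
Since one of x is even or x is odd must hold, we get x is divisible by 2 or x plus 1 is even.

x is divisible by 2 or x plus 1 is even.


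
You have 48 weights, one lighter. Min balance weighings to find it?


Each weighing has 3 outcomes (left heavy / balance / right heavy), so k weighings distinguish at most 3^k cases; splitting into three near-equal groups achieves this.
Need 3^k ≥ 48: 3^3 = 27 < 48 ≤ 3^4 = 81
k = ⌈log₃(48)⌉ = 4

4


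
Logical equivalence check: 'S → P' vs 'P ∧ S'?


Expression 1: S → P
Expression 2: P ∧ S
Truth table (S P | Expr1 Expr2):
  T T |   T     T
  T F |   F     F
  F T |   T     F   ← differ
  F F |   T     F   ← differ
Counterexample: S=F, P=T gives Expr1 = T but Expr2 = F, so the expressions are NOT logically equivalent.

No


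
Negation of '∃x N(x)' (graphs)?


Original: ∃x N(x)
Rule: ¬∀→∃, ¬∃→∀, negate predicate.
Negation: ∀x ¬N(x)

∀x ¬N(x)


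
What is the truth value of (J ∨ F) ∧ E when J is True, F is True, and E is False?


J = True, F = True, E = False
Step 1: J ∨ F = True OR True = True
Step 2: True ∧ E = True AND False = False
OR is true when at least one operand is true; AND requires both.

False


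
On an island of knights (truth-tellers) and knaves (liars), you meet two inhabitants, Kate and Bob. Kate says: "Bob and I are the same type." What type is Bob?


Kate says: "Bob and I are the same type."
Case 1: Kate is a Knight (truth-teller)
  Statement is true → they ARE the same → Bob is also a Knight
Case 2: Kate is a Knave (liar)
  Statement is false → they are NOT the same → Bob is a Knight
In both cases, Bob is a Knight.

Knight


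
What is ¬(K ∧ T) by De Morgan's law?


De Morgan's law: ¬(P ∧ Q) ≡ ¬P ∨ ¬Q
¬(K ∧ T) = ¬K ∨ ¬T

¬K ∨ ¬T


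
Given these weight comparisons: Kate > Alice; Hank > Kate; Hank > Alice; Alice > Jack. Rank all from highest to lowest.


Constraints: Kate > Alice; Hank > Kate; Hank > Alice; Alice > Jack
Method: at each step, the next-highest is the one remaining person who never appears on the smaller side of a constraint between remaining people.
  Step 1: remaining {Kate, Jack, Hank, Alice}; on the smaller side: {Kate, Jack, Alice} → Hank is next (Hank > Kate; Hank > Alice).
  Step 2: remaining {Kate, Jack, Alice}; on the smaller side: {Jack, Alice} → Kate is next (Kate > Alice).
  Step 3: remaining {Jack, Alice}; on the smaller side: {Jack} → Alice is next (Alice > Jack).
  Step 4: only Jack remains → lowest.
Final ranking (highest to lowest):

Hank > Kate > Alice > Jack


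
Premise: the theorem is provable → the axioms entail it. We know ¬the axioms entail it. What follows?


Modus tollens: P → Q, ¬Q ⊢ ¬P
P: the theorem is provable
Q: the axioms entail it
We have P → Q and Q is false.
By modus tollens, P must be false.

It is not the case that the theorem is provable


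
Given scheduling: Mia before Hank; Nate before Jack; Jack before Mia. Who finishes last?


Constraints: Mia before Hank; Nate before Jack; Jack before Mia
The last task can have nothing scheduled after it, so it must never appear on the left of a 'before'.
Tasks appearing before some other task: Mia, Nate, Jack.
The only task not in that list is Hank → it is last.

Hank


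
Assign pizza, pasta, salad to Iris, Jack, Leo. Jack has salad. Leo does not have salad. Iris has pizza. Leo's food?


From clues:
  Jack → salad
  Iris → pizza
By elimination, Leo gets the remaining.

pasta


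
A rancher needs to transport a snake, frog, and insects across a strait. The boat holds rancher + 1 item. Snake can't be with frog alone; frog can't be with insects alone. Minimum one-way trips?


1. rancher+frog → 2. rancher ← 3. rancher+snake → 4. rancher+frog ← 5. rancher+insects → 6. rancher ← 7. rancher+frog →
Minimum trips = 7

7


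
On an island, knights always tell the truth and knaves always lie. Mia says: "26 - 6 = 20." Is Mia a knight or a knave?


Statement: "26 - 6 = 20."
Actual: 26 - 6 = 20
Claimed: 20
Statement is TRUE → Mia tells the truth → Knight

Knight


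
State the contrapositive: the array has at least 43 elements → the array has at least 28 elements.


Original: If the array has at least 43 elements, then the array has at least 28 elements
Contrapositive: If ¬Q, then ¬P
Negate Q: not (the array has at least 28 elements)
Negate P: not (the array has at least 43 elements)

If not (the array has at least 28 elements), then not (the array has at least 43 elements).


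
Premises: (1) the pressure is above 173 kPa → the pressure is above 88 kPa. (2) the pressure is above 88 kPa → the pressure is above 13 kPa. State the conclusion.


Hypothetical syllogism: P → Q, Q → R ⊢ P → R
Premise 1: the pressure is above 173 kPa → the pressure is above 88 kPa
Premise 2: the pressure is above 88 kPa → the pressure is above 13 kPa
Chain the implications: the middle term (the pressure is above 88 kPa) links the two.
Conclusion: If the pressure is above 173 kPa, then the pressure is above 13 kPa.

If the pressure is above 173 kPa, then the pressure is above 13 kPa.


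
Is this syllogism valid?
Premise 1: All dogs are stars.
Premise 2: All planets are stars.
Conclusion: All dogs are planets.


Premise 1: All dogs are stars.
Premise 2: All planets are stars.
Conclusion: All dogs are planets.
Fallacy: undistributed middle. stars is predicate in both.
Counterexample: dogs and planets could be disjoint subsets of stars.

Invalid


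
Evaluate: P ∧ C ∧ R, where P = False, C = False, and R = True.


P = False, C = False, R = True
Step 1: P ∧ C = False AND False = False
Step 2: (False) ∧ R = (False) AND True = False
AND is true only when ALL operands are true.

False


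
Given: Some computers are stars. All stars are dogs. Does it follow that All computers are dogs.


Premise 1: Some computers are stars.
Premise 2: All stars are dogs.
Conclusion: All computers are dogs.
Fallacy: illicit minor. The minor term (computers) is distributed in the conclusion ('All computers ...') but undistributed in its premise ('Some computers are stars' doesn't cover all computers).
Only 'Some computers are dogs' follows, not 'All'.

Invalid


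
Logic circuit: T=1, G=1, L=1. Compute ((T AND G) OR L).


T AND G = 1&1 = 1
1 OR 1 = 1

1


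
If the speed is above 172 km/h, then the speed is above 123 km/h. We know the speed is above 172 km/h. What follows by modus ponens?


Modus ponens: P → Q, P ⊢ Q
P: the speed is above 172 km/h
Q: the speed is above 123 km/h
We have P → Q and P is true.
By modus ponens, Q must be true.

The speed is above 123 km/h


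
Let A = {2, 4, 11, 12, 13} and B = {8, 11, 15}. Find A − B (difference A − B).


A = {2, 4, 11, 12, 13}
B = {8, 11, 15}
Operation: difference A − B
In A but not B: 2, 4, 12, 13

{2, 4, 12, 13}


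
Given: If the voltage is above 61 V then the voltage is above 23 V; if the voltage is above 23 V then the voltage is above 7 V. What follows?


Hypothetical syllogism: P → Q, Q → R ⊢ P → R
Premise 1: the voltage is above 61 V → the voltage is above 23 V
Premise 2: the voltage is above 23 V → the voltage is above 7 V
Chain the implications: the middle term (the voltage is above 23 V) links the two.
Conclusion: If the voltage is above 61 V, then the voltage is above 7 V.

If the voltage is above 61 V, then the voltage is above 7 V.


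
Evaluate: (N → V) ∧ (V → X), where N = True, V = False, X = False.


N = True, V = False, X = False
Step 1: N → V is false only when N=True and V=False. Result: False
Step 2: V → X is false only when V=True and X=False. Result: True
Step 3: False ∧ True = False

False


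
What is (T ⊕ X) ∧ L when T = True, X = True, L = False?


T = True, X = True, L = False
Step 1: T ⊕ X = True XOR True = False
Step 2: False ∧ L = False AND False = False
XOR true when exactly one of T,X is true; then AND with L.

False


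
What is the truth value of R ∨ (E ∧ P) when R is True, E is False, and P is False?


R = True, E = False, P = False
Step 1: E ∧ P = False AND False = False
Step 2: R ∨ False = True OR False = True
AND evaluated first (higher precedence); then OR applied.

True


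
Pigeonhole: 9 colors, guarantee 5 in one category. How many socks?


Pigeonhole: to guarantee k in one of n categories, need (k-1)×n + 1.
k = 5, n = 9
Minimum = (5-1) × 9 + 1 = 4 × 9 + 1

37


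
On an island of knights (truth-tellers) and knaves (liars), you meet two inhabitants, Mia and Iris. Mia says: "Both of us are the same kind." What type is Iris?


Mia says: "Both of us are the same kind."
Case 1: Mia is a Knight (truth-teller)
  Statement is true → they ARE the same → Iris is also a Knight
Case 2: Mia is a Knave (liar)
  Statement is false → they are NOT the same → Iris is a Knight
In both cases, Iris is a Knight.

Knight


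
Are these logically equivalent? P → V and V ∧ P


Expression 1: P → V
Expression 2: V ∧ P
Truth table (P V | Expr1 Expr2):
  T T |   T     T
  T F |   F     F
  F T |   T     F   ← differ
  F F |   T     F   ← differ
Counterexample: P=F, V=T gives Expr1 = T but Expr2 = F, so the expressions are NOT logically equivalent.

No


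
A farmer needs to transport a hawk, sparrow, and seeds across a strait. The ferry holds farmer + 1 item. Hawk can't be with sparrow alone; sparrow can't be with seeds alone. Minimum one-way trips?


1. farmer+sparrow → 2. farmer ← 3. farmer+hawk → 4. farmer+sparrow ← 5. farmer+seeds → 6. farmer ← 7. farmer+sparrow →
Minimum trips = 7

7


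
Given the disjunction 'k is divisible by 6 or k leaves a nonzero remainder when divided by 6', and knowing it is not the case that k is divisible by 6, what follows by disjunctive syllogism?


Disjunctive syllogism: P ∨ Q, ¬P ⊢ Q
Disjunction: k is divisible by 6 ∨ k leaves a nonzero remainder when divided by 6
We know it is not the case that k is divisible by 6.
By disjunctive syllogism, the other disjunct must be true.

k leaves a nonzero remainder when divided by 6


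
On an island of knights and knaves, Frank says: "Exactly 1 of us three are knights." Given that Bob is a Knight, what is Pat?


Frank claims exactly 1 knights among Frank, Bob, Pat.
Given: Bob is a Knight.

Case 1: Frank is a Knight (tells truth)
  Then exactly 1 of the three are knights.
  Counting Frank, Bob: 2 knight(s) so far. Need -1 more → impossible.
Case 2: Frank is a Knave (lies)
  Then the count is NOT 1.
  If Pat = Knave, count = 1 = 1 → claim would be true, contradicts lie.
  If Pat = Knight, count = 2 ≠ 1 → lie confirmed ✓

Pat is a Knight.

Knight


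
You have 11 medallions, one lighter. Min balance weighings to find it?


Each weighing has 3 outcomes (left heavy / balance / right heavy), so k weighings distinguish at most 3^k cases; splitting into three near-equal groups achieves this.
Need 3^k ≥ 11: 3^2 = 9 < 11 ≤ 3^3 = 27
k = ⌈log₃(11)⌉ = 3

3


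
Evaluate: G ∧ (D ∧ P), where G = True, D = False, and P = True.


G = True, D = False, P = True
Step 1: D ∧ P = False AND True = False
Step 2: G ∧ False = True AND False = False
AND is true only when ALL operands are true.

False


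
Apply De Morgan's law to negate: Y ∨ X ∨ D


De Morgan's law: ¬(P ∨ Q ∨ R) ≡ ¬P ∧ ¬Q ∧ ¬R
¬(Y ∨ X ∨ D) = ¬Y ∧ ¬X ∧ ¬D

¬Y ∧ ¬X ∧ ¬D
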